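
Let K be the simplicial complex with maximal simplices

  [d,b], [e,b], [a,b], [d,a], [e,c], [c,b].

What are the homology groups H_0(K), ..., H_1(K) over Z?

Take the total order a < b < c < d < e on the vertex set. Then K (dimension 1) consists of the simplices:

  0-simplices (5): a, b, c, d, e
  1-simplices (6): ab, ad, bc, bd, be, ce

giving chain groups C_0 ≅ Z^5, C_1 ≅ Z^6.

∂_1: C_1 → C_0 sends each edge [p,q] (with p < q) to q − p.
As a 5×6 matrix over Z this has rank 4, with invariant factors (1,1,1,1).

Computing H_k = (kernel of ∂_k) / (image of ∂_{k+1}):

  H_0: rank C_0 − rank ∂_1 = 5 − 4 = 1, and the invariant factors of ∂_1 are all 1, so H_0 ≅ Z.
  H_1: rank ker ∂_1 − rank ∂_2 = (6 − 4) − 0 = 2, and there is no ∂_2, so H_1 ≅ Z^2.

As a check, the Euler characteristic is 5 − 6 = -1, which agrees with 1 − 2 = -1.

H_0 = Z,  H_1 = Z^2.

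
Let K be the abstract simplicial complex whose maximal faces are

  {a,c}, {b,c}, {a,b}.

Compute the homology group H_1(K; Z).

H_1 ≅ Z.

Order the vertices as a < b < c. Listing each simplex with vertices in this order, K has dimension 1 with simplices:

  0-simplices (3): a, b, c
  1-simplices (3): ab, ac, bc

Hence C_0 ≅ Z^3, C_1 ≅ Z^3.

∂_1: C_1 → C_0 sends each edge [p,q] (with p < q) to q − p.
The resulting 3×3 matrix has rank 2, and its Smith normal form has invariant factors (1,1).

From H_k ≅ ker(∂_k) / im(∂_{k+1}) we obtain:

  H_1: rank ker ∂_1 − rank ∂_2 = (3 − 2) − 0 = 1, and there is no ∂_2, so H_1 = Z.

(K is a triangulation of the circle S^1.)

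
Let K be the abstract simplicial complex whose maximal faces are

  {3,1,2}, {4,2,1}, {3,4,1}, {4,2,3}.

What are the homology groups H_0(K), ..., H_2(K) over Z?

H_0 ≅ Z,  H_1 = 0,  H_2 ≅ Z.

Fix the vertex order 1 < 2 < 3 < 4 and write every simplex with vertices in increasing order. Then dim K = 2 and the simplices of K are:

  0-simplices (4): [1], [2], [3], [4]
  1-simplices (6): [1,2], [1,3], [1,4], [2,3], [2,4], [3,4]
  2-simplices (4): [1,2,3], [1,2,4], [1,3,4], [2,3,4]

giving chain groups C_0 ≅ Z^4, C_1 ≅ Z^6, C_2 ≅ Z^4.

Boundary ∂_1: C_1 → C_0 is given by ∂[p,q] = [q] − [p]. For instance
  ∂[3,4] = [4] − [3].
The resulting 4×6 matrix has rank 3, and its Smith normal form has invariant factors (1,1,1).

∂_2: C_2 → C_1 acts by ∂[p,q,r] = [q,r] − [p,r] + [p,q]. For instance
  ∂[1,3,4] = [3,4] − [1,4] + [1,3],
  ∂[2,3,4] = [3,4] − [2,4] + [2,3].
The resulting 6×4 matrix has rank 3, and its Smith normal form has invariant factors (1,1,1).

Now H_k = ker ∂_k / im ∂_{k+1}, so:

  H_0: rank C_0 − rank ∂_1 = 4 − 3 = 1, and the invariant factors of ∂_1 are all 1, so H_0 = Z.
  H_1: rank ker ∂_1 − rank ∂_2 = (6 − 3) − 3 = 0, and the invariant factors of ∂_2 are all 1, so H_1 = 0.
  H_2: rank ker ∂_2 − rank ∂_3 = (4 − 3) − 0 = 1, and there is no ∂_3, so H_2 = Z.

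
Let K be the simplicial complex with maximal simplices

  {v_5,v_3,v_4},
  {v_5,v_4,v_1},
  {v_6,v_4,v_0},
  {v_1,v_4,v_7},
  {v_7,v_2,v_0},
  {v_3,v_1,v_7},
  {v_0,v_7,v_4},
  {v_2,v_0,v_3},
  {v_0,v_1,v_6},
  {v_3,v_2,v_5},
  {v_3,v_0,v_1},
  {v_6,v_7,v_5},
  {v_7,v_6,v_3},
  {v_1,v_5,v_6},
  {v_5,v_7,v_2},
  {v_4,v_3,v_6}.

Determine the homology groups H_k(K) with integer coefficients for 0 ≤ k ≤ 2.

H_0 ≅ Z,  H_1 ≅ Z^2,  H_2 ≅ Z.

Order the vertices as v_0 < v_1 < v_2 < v_3 < v_4 < v_5 < v_6 < v_7. Listing each simplex with vertices in this order, K has dimension 2 with simplices:

  0-simplices (8): [v_0], [v_1], [v_2], [v_3], [v_4], [v_5], [v_6], [v_7]
  1-simplices (24): (24 of them)
  2-simplices (16): (16 of them)

so the chain groups are C_0 ≅ Z^8, C_1 ≅ Z^24, C_2 ≅ Z^16.

∂_1: C_1 → C_0 is given by ∂[p,q] = [q] − [p]. For instance
  ∂[v_5,v_6] = [v_6] − [v_5].
This gives a 8×24 integer matrix of rank 7; reducing to Smith normal form yields diagonal entries (1,1,1,1,1,1,1).

∂_2: C_2 → C_1 maps a triangle to the signed sum of its edges. For instance
  ∂[v_1,v_5,v_6] = [v_5,v_6] − [v_1,v_6] + [v_1,v_5],
  ∂[v_1,v_4,v_5] = [v_4,v_5] − [v_1,v_5] + [v_1,v_4].
This gives a 24×16 integer matrix of rank 15; reducing to Smith normal form yields diagonal entries (1,1,1,1,1,1,1,1,1,1,1,1,1,1,1).

Computing H_k = (kernel of ∂_k) / (image of ∂_{k+1}):

  H_0: rank C_0 − rank ∂_1 = 8 − 7 = 1, and the invariant factors of ∂_1 are all 1, so H_0 ≅ Z.
  H_1: rank ker ∂_1 − rank ∂_2 = (24 − 7) − 15 = 2, and the invariant factors of ∂_2 are all 1, so H_1 ≅ Z^2.
  H_2: rank ker ∂_2 − rank ∂_3 = (16 − 15) − 0 = 1, and there is no ∂_3, so H_2 ≅ Z.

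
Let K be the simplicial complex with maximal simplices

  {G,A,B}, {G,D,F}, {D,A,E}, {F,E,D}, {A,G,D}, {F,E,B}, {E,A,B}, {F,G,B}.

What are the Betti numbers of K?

Fix the vertex order A < B < D < E < F < G and write every simplex with vertices in increasing order. Then dim K = 2 and the simplices of K are:

  0-simplices (6): A, B, D, E, F, G
  1-simplices (12): AB, AD, AE, AG, BE, BF, BG, DE, DF, DG, EF, FG
  2-simplices (8): ABE, ABG, ADE, ADG, BEF, BFG, DEF, DFG

Hence C_0 ≅ Z^6, C_1 ≅ Z^12, C_2 ≅ Z^8.

Boundary ∂_1: C_1 → C_0 is given by ∂[p,q] = [q] − [p].
The 6×12 boundary matrix has rank 5 and Smith normal form diag(1,1,1,1,1).

The boundary map ∂_2: C_2 → C_1 maps a triangle to the signed sum of its edges. For instance
  ∂BFG = FG − BG + BF,
  ∂DFG = FG − DG + DF.
As a 12×8 matrix over Z this has rank 7, with invariant factors (1,1,1,1,1,1,1).

Reading off H_k = ker ∂_k / im ∂_{k+1}:

  H_0: rank C_0 − rank ∂_1 = 6 − 5 = 1, and the invariant factors of ∂_1 are all 1, so H_0 = Z.
  H_1: rank ker ∂_1 − rank ∂_2 = (12 − 5) − 7 = 0, and the invariant factors of ∂_2 are all 1, so H_1 = 0.
  H_2: rank ker ∂_2 − rank ∂_3 = (8 − 7) − 0 = 1, and there is no ∂_3, so H_2 = Z.

Hence the Betti numbers are b_0 = 1, b_1 = 0, b_2 = 1.

b_0 = 1, b_1 = 0, b_2 = 1.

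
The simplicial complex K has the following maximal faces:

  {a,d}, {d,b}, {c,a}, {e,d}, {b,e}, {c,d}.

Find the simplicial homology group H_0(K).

We work with the vertex ordering a < b < c < d < e. The simplices of K, each written with vertices in increasing order, are:

  0-simplices (5): a, b, c, d, e
  1-simplices (6): ac, ad, bd, be, cd, de

Hence C_0 ≅ Z^5, C_1 ≅ Z^6.

The boundary map ∂_1: C_1 → C_0 maps an edge to its endpoints' difference, ∂[p,q] = q − p. For instance
  ∂ac = c − a.
As a 5×6 matrix over Z this has rank 4, with invariant factors (1,1,1,1).

Reading off H_k = ker ∂_k / im ∂_{k+1}:

  H_0: rank C_0 − rank ∂_1 = 5 − 4 = 1, and the invariant factors of ∂_1 are all 1, so H_0 ≅ Z.

H_0 = Z.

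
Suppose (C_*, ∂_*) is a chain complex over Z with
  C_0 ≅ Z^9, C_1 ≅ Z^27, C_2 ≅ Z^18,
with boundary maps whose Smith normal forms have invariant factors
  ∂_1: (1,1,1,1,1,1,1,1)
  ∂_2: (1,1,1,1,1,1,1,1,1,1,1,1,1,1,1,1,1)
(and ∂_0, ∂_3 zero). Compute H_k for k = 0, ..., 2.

H_0: b_0 = 9 − 0 − 8 = 1; torsion from ∂_1 factors > 1: none. So H_0 = Z.
H_1: b_1 = 27 − 8 − 17 = 2; torsion from ∂_2 factors > 1: none. So H_1 = Z^2.
H_2: b_2 = 18 − 17 − 0 = 1; torsion from ∂_3 factors > 1: none. So H_2 = Z.

H_0 = Z,  H_1 = Z^2,  H_2 = Z.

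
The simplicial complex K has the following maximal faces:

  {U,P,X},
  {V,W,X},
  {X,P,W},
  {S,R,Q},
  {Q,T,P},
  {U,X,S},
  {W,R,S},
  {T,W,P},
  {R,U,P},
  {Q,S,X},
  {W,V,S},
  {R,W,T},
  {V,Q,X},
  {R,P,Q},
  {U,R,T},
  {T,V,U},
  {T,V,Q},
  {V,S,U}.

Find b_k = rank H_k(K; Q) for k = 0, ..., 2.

Fix the vertex order P < Q < R < S < T < U < V < W < X and write every simplex with vertices in increasing order. Then dim K = 2 and the simplices of K are:

  0-simplices (9): P, Q, R, S, T, U, V, W, X
  1-simplices (27): PQ, PR, PT, PU, PW, PX, QR, QS, QT, QV, QX, RS, RT, RU, RW, SU, SV, SW, SX, TU, TV, TW, UV, UX, VW, VX, WX
  2-simplices (18): PQR, PQT, PRU, PTW, PUX, PWX, QRS, QSX, QTV, QVX, RSW, RTU, RTW, SUV, SUX, SVW, TUV, VWX

giving chain groups C_0 ≅ Z^9, C_1 ≅ Z^27, C_2 ≅ Z^18.

The boundary map ∂_1: C_1 → C_0 sends each edge [p,q] (with p < q) to q − p.
As a 9×27 matrix over Z this has rank 8, with invariant factors (1,1,1,1,1,1,1,1).

Boundary ∂_2: C_2 → C_1 acts by ∂[p,q,r] = [q,r] − [p,r] + [p,q]. For instance
  ∂PWX = WX − PX + PW,
  ∂RTU = TU − RU + RT.
This gives a 27×18 integer matrix of rank 18; reducing to Smith normal form yields diagonal entries (1,1,1,1,1,1,1,1,1,1,1,1,1,1,1,1,1,2).

Computing H_k = (kernel of ∂_k) / (image of ∂_{k+1}):

  H_0: rank C_0 − rank ∂_1 = 9 − 8 = 1, and the invariant factors of ∂_1 are all 1, so H_0 = Z.
  H_1: rank ker ∂_1 − rank ∂_2 = (27 − 8) − 18 = 1, and ∂_2 has invariant factor 2 > 1, so H_1 = Z ⊕ Z/2Z.
  H_2: rank ker ∂_2 − rank ∂_3 = (18 − 18) − 0 = 0, and there is no ∂_3, so H_2 = 0.

As a check, the Euler characteristic is 9 − 27 + 18 = 0, which agrees with 1 − 1 + 0 = 0.

Hence the Betti numbers are b_0 = 1, b_1 = 1, b_2 = 0.

b_0 = 1, b_1 = 1, b_2 = 0.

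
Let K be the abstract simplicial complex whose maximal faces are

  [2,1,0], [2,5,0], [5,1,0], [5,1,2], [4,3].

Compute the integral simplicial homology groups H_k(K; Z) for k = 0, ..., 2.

Fix the vertex order 0 < 1 < 2 < 3 < 4 < 5 and write every simplex with vertices in increasing order. Then dim K = 2 and the simplices of K are:

  0-simplices (6): [0], [1], [2], [3], [4], [5]
  1-simplices (7): [0,1], [0,2], [0,5], [1,2], [1,5], [2,5], [3,4]
  2-simplices (4): [0,1,2], [0,1,5], [0,2,5], [1,2,5]

giving chain groups C_0 ≅ Z^6, C_1 ≅ Z^7, C_2 ≅ Z^4.

The boundary map ∂_1: C_1 → C_0 is given by ∂[p,q] = [q] − [p]. For instance
  ∂[1,2] = [2] − [1].
As a 6×7 matrix over Z this has rank 4, with invariant factors (1,1,1,1).

Boundary ∂_2: C_2 → C_1 acts by ∂[p,q,r] = [q,r] − [p,r] + [p,q]. For instance
  ∂[0,1,2] = [1,2] − [0,2] + [0,1],
  ∂[1,2,5] = [2,5] − [1,5] + [1,2].
This gives a 7×4 integer matrix of rank 3; reducing to Smith normal form yields diagonal entries (1,1,1).

From H_k ≅ ker(∂_k) / im(∂_{k+1}) we obtain:

  H_0: rank C_0 − rank ∂_1 = 6 − 4 = 2, and the invariant factors of ∂_1 are all 1, so H_0 = Z^2.
  H_1: rank ker ∂_1 − rank ∂_2 = (7 − 4) − 3 = 0, and the invariant factors of ∂_2 are all 1, so H_1 = 0.
  H_2: rank ker ∂_2 − rank ∂_3 = (4 − 3) − 0 = 1, and there is no ∂_3, so H_2 = Z.

(K is a triangulation of the disjoint union of the 1-simplex and the 2-sphere S^2.)

H_0 = Z^2,  H_1 = 0,  H_2 = Z.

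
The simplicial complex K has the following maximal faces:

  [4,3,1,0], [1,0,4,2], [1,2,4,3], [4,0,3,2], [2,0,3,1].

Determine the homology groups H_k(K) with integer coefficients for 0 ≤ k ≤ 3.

We work with the vertex ordering 0 < 1 < 2 < 3 < 4. The simplices of K, each written with vertices in increasing order, are:

  0-simplices (5): [0], [1], [2], [3], [4]
  1-simplices (10): [0,1], [0,2], [0,3], [0,4], [1,2], [1,3], [1,4], [2,3], [2,4], [3,4]
  2-simplices (10): [0,1,2], [0,1,3], [0,1,4], [0,2,3], [0,2,4], [0,3,4], [1,2,3], [1,2,4], [1,3,4], [2,3,4]
  3-simplices (5): [0,1,2,3], [0,1,2,4], [0,1,3,4], [0,2,3,4], [1,2,3,4]

so the chain groups are C_0 ≅ Z^5, C_1 ≅ Z^10, C_2 ≅ Z^10, C_3 ≅ Z^5.

∂_1: C_1 → C_0 sends each edge [p,q] (with p < q) to q − p.
This gives a 5×10 integer matrix of rank 4; reducing to Smith normal form yields diagonal entries (1,1,1,1).

The boundary map ∂_2: C_2 → C_1 sends each 2-simplex [p,q,r] to [q,r] − [p,r] + [p,q]. For instance
  ∂[0,1,4] = [1,4] − [0,4] + [0,1],
  ∂[1,3,4] = [3,4] − [1,4] + [1,3].
This gives a 10×10 integer matrix of rank 6; reducing to Smith normal form yields diagonal entries (1,1,1,1,1,1).

Boundary ∂_3: C_3 → C_2 sends each 3-simplex σ to the alternating sum Σ_i (−1)^i (σ with its i-th vertex removed). For instance
  ∂[0,2,3,4] = [2,3,4] − [0,3,4] + [0,2,4] − [0,2,3],
  ∂[0,1,2,4] = [1,2,4] − [0,2,4] + [0,1,4] − [0,1,2].
As a 10×5 matrix over Z this has rank 4, with invariant factors (1,1,1,1).

Now H_k = ker ∂_k / im ∂_{k+1}, so:

  H_0: rank C_0 − rank ∂_1 = 5 − 4 = 1, and the invariant factors of ∂_1 are all 1, so H_0 ≅ Z.
  H_1: rank ker ∂_1 − rank ∂_2 = (10 − 4) − 6 = 0, and the invariant factors of ∂_2 are all 1, so H_1 ≅ 0.
  H_2: rank ker ∂_2 − rank ∂_3 = (10 − 6) − 4 = 0, and the invariant factors of ∂_3 are all 1, so H_2 ≅ 0.
  H_3: rank ker ∂_3 − rank ∂_4 = (5 − 4) − 0 = 1, and there is no ∂_4, so H_3 ≅ Z.

As a check, the Euler characteristic is 5 − 10 + 10 − 5 = 0, which agrees with 1 − 0 + 0 − 1 = 0.
(K is a triangulation of the 3-sphere S^3.)

H_0 = Z,  H_1 = 0,  H_2 = 0,  H_3 = Z.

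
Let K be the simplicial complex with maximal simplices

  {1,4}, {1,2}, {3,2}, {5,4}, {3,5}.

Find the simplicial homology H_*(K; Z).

Order the vertices as 1 < 2 < 3 < 4 < 5. Listing each simplex with vertices in this order, K has dimension 1 with simplices:

  0-simplices (5): [1], [2], [3], [4], [5]
  1-simplices (5): [1,2], [1,4], [2,3], [3,5], [4,5]

Hence C_0 ≅ Z^5, C_1 ≅ Z^5.

The boundary map ∂_1: C_1 → C_0 is given by ∂[p,q] = [q] − [p]. For instance
  ∂[1,4] = [4] − [1].
The resulting 5×5 matrix has rank 4, and its Smith normal form has invariant factors (1,1,1,1).

Now H_k = ker ∂_k / im ∂_{k+1}, so:

  H_0: rank C_0 − rank ∂_1 = 5 − 4 = 1, and the invariant factors of ∂_1 are all 1, so H_0 ≅ Z.
  H_1: rank ker ∂_1 − rank ∂_2 = (5 − 4) − 0 = 1, and there is no ∂_2, so H_1 ≅ Z.

H_0 ≅ Z,  H_1 ≅ Z.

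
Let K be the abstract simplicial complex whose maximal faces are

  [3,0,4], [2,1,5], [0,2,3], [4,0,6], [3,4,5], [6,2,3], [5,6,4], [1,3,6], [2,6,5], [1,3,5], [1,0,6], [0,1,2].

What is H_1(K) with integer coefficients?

Fix the vertex order 0 < 1 < 2 < 3 < 4 < 5 < 6 and write every simplex with vertices in increasing order. Then dim K = 2 and the simplices of K are:

  0-simplices (7): [0], [1], [2], [3], [4], [5], [6]
  1-simplices (18): [0,1], [0,2], [0,3], [0,4], [0,6], [1,2], [1,3], [1,5], [1,6], [2,3], [2,5], [2,6], [3,4], [3,5], [3,6], [4,5], [4,6], [5,6]
  2-simplices (12): [0,1,2], [0,1,6], [0,2,3], [0,3,4], [0,4,6], [1,2,5], [1,3,5], [1,3,6], [2,3,6], [2,5,6], [3,4,5], [4,5,6]

Hence C_0 ≅ Z^7, C_1 ≅ Z^18, C_2 ≅ Z^12.

Boundary ∂_1: C_1 → C_0 is given by ∂[p,q] = [q] − [p].
The resulting 7×18 matrix has rank 6, and its Smith normal form has invariant factors (1,1,1,1,1,1).

∂_2: C_2 → C_1 acts by ∂[p,q,r] = [q,r] − [p,r] + [p,q]. For instance
  ∂[0,1,2] = [1,2] − [0,2] + [0,1],
  ∂[3,4,5] = [4,5] − [3,5] + [3,4].
This gives a 18×12 integer matrix of rank 12; reducing to Smith normal form yields diagonal entries (1,1,1,1,1,1,1,1,1,1,1,2).

Computing H_k = (kernel of ∂_k) / (image of ∂_{k+1}):

  H_1: rank ker ∂_1 − rank ∂_2 = (18 − 6) − 12 = 0, and ∂_2 has invariant factor 2 > 1, so H_1 ≅ Z/2Z.

(K is a triangulation of the real projective plane RP^2.)

H_1 ≅ Z/2Z.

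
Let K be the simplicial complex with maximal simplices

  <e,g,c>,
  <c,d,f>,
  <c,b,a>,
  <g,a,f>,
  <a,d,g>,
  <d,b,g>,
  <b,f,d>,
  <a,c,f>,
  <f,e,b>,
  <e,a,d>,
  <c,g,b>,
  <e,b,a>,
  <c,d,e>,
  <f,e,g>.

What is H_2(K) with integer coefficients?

H_2 ≅ Z.

Order the vertices as a < b < c < d < e < f < g. Listing each simplex with vertices in this order, K has dimension 2 with simplices:

  0-simplices (7): a, b, c, d, e, f, g
  1-simplices (21): ab, ac, ad, ae, af, ag, bc, bd, be, bf, bg, cd, ce, cf, cg, de, df, dg, ef, eg, fg
  2-simplices (14): abc, abe, acf, ade, adg, afg, bcg, bdf, bdg, bef, cde, cdf, ceg, efg

so the chain groups are C_0 ≅ Z^7, C_1 ≅ Z^21, C_2 ≅ Z^14.

∂_1: C_1 → C_0 is given by ∂[p,q] = [q] − [p].
As a 7×21 matrix over Z this has rank 6, with invariant factors (1,1,1,1,1,1).

∂_2: C_2 → C_1 acts by ∂[p,q,r] = [q,r] − [p,r] + [p,q]. For instance
  ∂adg = dg − ag + ad,
  ∂ceg = eg − cg + ce.
The 21×14 boundary matrix has rank 13 and Smith normal form diag(1,1,1,1,1,1,1,1,1,1,1,1,1).

Now H_k = ker ∂_k / im ∂_{k+1}, so:

  H_2: rank ker ∂_2 − rank ∂_3 = (14 − 13) − 0 = 1, and there is no ∂_3, so H_2 ≅ Z.

(K is a triangulation of the torus T^2.)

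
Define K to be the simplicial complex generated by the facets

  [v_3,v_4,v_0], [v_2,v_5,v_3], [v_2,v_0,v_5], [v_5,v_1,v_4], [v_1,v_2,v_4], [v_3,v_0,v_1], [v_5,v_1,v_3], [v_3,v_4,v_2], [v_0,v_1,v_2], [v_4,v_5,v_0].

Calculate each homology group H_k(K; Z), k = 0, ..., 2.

H_0 ≅ Z,  H_1 ≅ Z/2Z,  H_2 = 0.

Fix the vertex order v_0 < v_1 < v_2 < v_3 < v_4 < v_5 and write every simplex with vertices in increasing order. Then dim K = 2 and the simplices of K are:

  0-simplices (6): [v_0], [v_1], [v_2], [v_3], [v_4], [v_5]
  1-simplices (15): (15 of them)
  2-simplices (10): [v_0,v_1,v_2], [v_0,v_1,v_3], [v_0,v_2,v_5], [v_0,v_3,v_4], [v_0,v_4,v_5], [v_1,v_2,v_4], [v_1,v_3,v_5], [v_1,v_4,v_5], [v_2,v_3,v_4], [v_2,v_3,v_5]

so the chain groups are C_0 ≅ Z^6, C_1 ≅ Z^15, C_2 ≅ Z^10.

∂_1: C_1 → C_0 is given by ∂[p,q] = [q] − [p].
This gives a 6×15 integer matrix of rank 5; reducing to Smith normal form yields diagonal entries (1,1,1,1,1).

The boundary map ∂_2: C_2 → C_1 sends each 2-simplex [p,q,r] to [q,r] − [p,r] + [p,q]. For instance
  ∂[v_0,v_1,v_3] = [v_1,v_3] − [v_0,v_3] + [v_0,v_1],
  ∂[v_0,v_2,v_5] = [v_2,v_5] − [v_0,v_5] + [v_0,v_2].
The 15×10 boundary matrix has rank 10 and Smith normal form diag(1,1,1,1,1,1,1,1,1,2).

Computing H_k = (kernel of ∂_k) / (image of ∂_{k+1}):

  H_0: rank C_0 − rank ∂_1 = 6 − 5 = 1, and the invariant factors of ∂_1 are all 1, so H_0 = Z.
  H_1: rank ker ∂_1 − rank ∂_2 = (15 − 5) − 10 = 0, and ∂_2 has invariant factor 2 > 1, so H_1 = Z/2Z.
  H_2: rank ker ∂_2 − rank ∂_3 = (10 − 10) − 0 = 0, and there is no ∂_3, so H_2 = 0.

(K is a triangulation of the real projective plane RP^2.)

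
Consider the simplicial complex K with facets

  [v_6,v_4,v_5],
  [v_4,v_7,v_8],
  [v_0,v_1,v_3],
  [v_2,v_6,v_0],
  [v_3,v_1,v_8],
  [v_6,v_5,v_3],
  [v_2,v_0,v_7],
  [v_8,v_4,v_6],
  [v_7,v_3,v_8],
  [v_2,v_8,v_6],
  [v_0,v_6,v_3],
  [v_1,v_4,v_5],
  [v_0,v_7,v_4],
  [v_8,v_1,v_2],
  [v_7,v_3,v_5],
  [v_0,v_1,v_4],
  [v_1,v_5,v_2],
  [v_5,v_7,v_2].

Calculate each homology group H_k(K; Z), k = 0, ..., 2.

H_0 ≅ Z,  H_1 ≅ Z^2,  H_2 ≅ Z.

Order the vertices as v_0 < v_1 < v_2 < v_3 < v_4 < v_5 < v_6 < v_7 < v_8. Listing each simplex with vertices in this order, K has dimension 2 with simplices:

  0-simplices (9): [v_0], [v_1], [v_2], [v_3], [v_4], [v_5], [v_6], [v_7], [v_8]
  1-simplices (27): (27 of them)
  2-simplices (18): (18 of them)

giving chain groups C_0 ≅ Z^9, C_1 ≅ Z^27, C_2 ≅ Z^18.

∂_1: C_1 → C_0 is given by ∂[p,q] = [q] − [p]. For instance
  ∂[v_3,v_7] = [v_7] − [v_3].
The 9×27 boundary matrix has rank 8 and Smith normal form diag(1,1,1,1,1,1,1,1).

∂_2: C_2 → C_1 sends each 2-simplex [p,q,r] to [q,r] − [p,r] + [p,q]. For instance
  ∂[v_0,v_1,v_4] = [v_1,v_4] − [v_0,v_4] + [v_0,v_1],
  ∂[v_0,v_2,v_7] = [v_2,v_7] − [v_0,v_7] + [v_0,v_2].
The resulting 27×18 matrix has rank 17, and its Smith normal form has invariant factors (1,1,1,1,1,1,1,1,1,1,1,1,1,1,1,1,1).

Reading off H_k = ker ∂_k / im ∂_{k+1}:

  H_0: rank C_0 − rank ∂_1 = 9 − 8 = 1, and the invariant factors of ∂_1 are all 1, so H_0 = Z.
  H_1: rank ker ∂_1 − rank ∂_2 = (27 − 8) − 17 = 2, and the invariant factors of ∂_2 are all 1, so H_1 = Z^2.
  H_2: rank ker ∂_2 − rank ∂_3 = (18 − 17) − 0 = 1, and there is no ∂_3, so H_2 = Z.

As a check, the Euler characteristic is 9 − 27 + 18 = 0, which agrees with 1 − 2 + 1 = 0.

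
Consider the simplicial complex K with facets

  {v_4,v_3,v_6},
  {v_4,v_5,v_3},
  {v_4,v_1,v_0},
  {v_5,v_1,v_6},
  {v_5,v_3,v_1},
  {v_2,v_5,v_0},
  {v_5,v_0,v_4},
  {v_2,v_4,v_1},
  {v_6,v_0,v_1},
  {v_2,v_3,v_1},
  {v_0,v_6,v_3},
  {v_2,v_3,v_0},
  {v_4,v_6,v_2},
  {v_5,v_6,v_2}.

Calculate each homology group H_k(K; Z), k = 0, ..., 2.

H_0 = Z,  H_1 = Z^2,  H_2 = Z.

Order the vertices as v_0 < v_1 < v_2 < v_3 < v_4 < v_5 < v_6. Listing each simplex with vertices in this order, K has dimension 2 with simplices:

  0-simplices (7): [v_0], [v_1], [v_2], [v_3], [v_4], [v_5], [v_6]
  1-simplices (21): (21 of them)
  2-simplices (14): (14 of them)

so the chain groups are C_0 ≅ Z^7, C_1 ≅ Z^21, C_2 ≅ Z^14.

∂_1: C_1 → C_0 is given by ∂[p,q] = [q] − [p]. For instance
  ∂[v_2,v_4] = [v_4] − [v_2].
The 7×21 boundary matrix has rank 6 and Smith normal form diag(1,1,1,1,1,1).

Boundary ∂_2: C_2 → C_1 maps a triangle to the signed sum of its edges. For instance
  ∂[v_2,v_4,v_6] = [v_4,v_6] − [v_2,v_6] + [v_2,v_4],
  ∂[v_2,v_5,v_6] = [v_5,v_6] − [v_2,v_6] + [v_2,v_5].
The resulting 21×14 matrix has rank 13, and its Smith normal form has invariant factors (1,1,1,1,1,1,1,1,1,1,1,1,1).

From H_k ≅ ker(∂_k) / im(∂_{k+1}) we obtain:

  H_0: rank C_0 − rank ∂_1 = 7 − 6 = 1, and the invariant factors of ∂_1 are all 1, so H_0 ≅ Z.
  H_1: rank ker ∂_1 − rank ∂_2 = (21 − 6) − 13 = 2, and the invariant factors of ∂_2 are all 1, so H_1 ≅ Z^2.
  H_2: rank ker ∂_2 − rank ∂_3 = (14 − 13) − 0 = 1, and there is no ∂_3, so H_2 ≅ Z.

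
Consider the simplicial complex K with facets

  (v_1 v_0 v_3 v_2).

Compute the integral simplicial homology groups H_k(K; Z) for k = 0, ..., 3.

We work with the vertex ordering v_0 < v_1 < v_2 < v_3. The simplices of K, each written with vertices in increasing order, are:

  0-simplices (4): [v_0], [v_1], [v_2], [v_3]
  1-simplices (6): [v_0,v_1], [v_0,v_2], [v_0,v_3], [v_1,v_2], [v_1,v_3], [v_2,v_3]
  2-simplices (4): [v_0,v_1,v_2], [v_0,v_1,v_3], [v_0,v_2,v_3], [v_1,v_2,v_3]
  3-simplices (1): [v_0,v_1,v_2,v_3]

giving chain groups C_0 ≅ Z^4, C_1 ≅ Z^6, C_2 ≅ Z^4, C_3 ≅ Z^1.

∂_1: C_1 → C_0 is given by ∂[p,q] = [q] − [p].
As a 4×6 matrix over Z this has rank 3, with invariant factors (1,1,1).

The boundary map ∂_2: C_2 → C_1 sends each 2-simplex [p,q,r] to [q,r] − [p,r] + [p,q]. For instance
  ∂[v_0,v_1,v_3] = [v_1,v_3] − [v_0,v_3] + [v_0,v_1],
  ∂[v_0,v_2,v_3] = [v_2,v_3] − [v_0,v_3] + [v_0,v_2].
As a 6×4 matrix over Z this has rank 3, with invariant factors (1,1,1).

∂_3: C_3 → C_2 sends each 3-simplex σ to the alternating sum Σ_i (−1)^i (σ with its i-th vertex removed). For instance
  ∂[v_0,v_1,v_2,v_3] = [v_1,v_2,v_3] − [v_0,v_2,v_3] + [v_0,v_1,v_3] − [v_0,v_1,v_2].
The resulting 4×1 matrix has rank 1, and its Smith normal form has invariant factors (1).

Now H_k = ker ∂_k / im ∂_{k+1}, so:

  H_0: rank C_0 − rank ∂_1 = 4 − 3 = 1, and the invariant factors of ∂_1 are all 1, so H_0 = Z.
  H_1: rank ker ∂_1 − rank ∂_2 = (6 − 3) − 3 = 0, and the invariant factors of ∂_2 are all 1, so H_1 = 0.
  H_2: rank ker ∂_2 − rank ∂_3 = (4 − 3) − 1 = 0, and the invariant factors of ∂_3 are all 1, so H_2 = 0.
  H_3: rank ker ∂_3 − rank ∂_4 = (1 − 1) − 0 = 0, and there is no ∂_4, so H_3 = 0.

H_0 ≅ Z,  H_1 = 0,  H_2 = 0,  H_3 = 0.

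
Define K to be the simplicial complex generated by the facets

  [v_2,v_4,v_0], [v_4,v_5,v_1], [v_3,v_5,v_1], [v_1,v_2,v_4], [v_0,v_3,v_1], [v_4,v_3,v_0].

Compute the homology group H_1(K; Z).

K has 6 vertices, 12 edges, 6 triangles.
rank ∂_1 = 5, rank ∂_2 = 6 ⇒ b_1 = 12 − 5 − 6 = 1; all invariant factors of ∂_2 are 1 so no torsion. So H_1 = Z.

H_1 = Z.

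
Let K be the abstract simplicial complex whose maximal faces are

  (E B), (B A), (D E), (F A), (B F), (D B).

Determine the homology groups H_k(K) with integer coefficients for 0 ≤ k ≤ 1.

Take the total order A < B < D < E < F on the vertex set. Then K (dimension 1) consists of the simplices:

  0-simplices (5): A, B, D, E, F
  1-simplices (6): AB, AF, BD, BE, BF, DE

so the chain groups are C_0 ≅ Z^5, C_1 ≅ Z^6.

∂_1: C_1 → C_0 sends each edge [p,q] (with p < q) to q − p. For instance
  ∂BF = F − B.
The resulting 5×6 matrix has rank 4, and its Smith normal form has invariant factors (1,1,1,1).

Now H_k = ker ∂_k / im ∂_{k+1}, so:

  H_0: rank C_0 − rank ∂_1 = 5 − 4 = 1, and the invariant factors of ∂_1 are all 1, so H_0 = Z.
  H_1: rank ker ∂_1 − rank ∂_2 = (6 − 4) − 0 = 2, and there is no ∂_2, so H_1 = Z^2.

As a check, the Euler characteristic is 5 − 6 = -1, which agrees with 1 − 2 = -1.

H_0 = Z,  H_1 = Z^2.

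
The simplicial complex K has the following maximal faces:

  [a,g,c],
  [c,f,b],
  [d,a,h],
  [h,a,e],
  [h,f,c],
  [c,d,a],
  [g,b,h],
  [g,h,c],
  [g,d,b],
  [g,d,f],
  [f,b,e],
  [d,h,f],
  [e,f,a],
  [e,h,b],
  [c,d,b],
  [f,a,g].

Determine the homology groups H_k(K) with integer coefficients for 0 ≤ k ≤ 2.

H_0 = Z,  H_1 = Z^2,  H_2 = Z.

Order the vertices as a < b < c < d < e < f < g < h. Listing each simplex with vertices in this order, K has dimension 2 with simplices:

  0-simplices (8): a, b, c, d, e, f, g, h
  1-simplices (24): ac, ad, ae, af, ag, ah, bc, bd, be, bf, bg, bh, cd, cf, cg, ch, df, dg, dh, ef, eh, fg, fh, gh
  2-simplices (16): acd, acg, adh, aef, aeh, afg, bcd, bcf, bdg, bef, beh, bgh, cfh, cgh, dfg, dfh

so the chain groups are C_0 ≅ Z^8, C_1 ≅ Z^24, C_2 ≅ Z^16.

∂_1: C_1 → C_0 sends each edge [p,q] (with p < q) to q − p.
This gives a 8×24 integer matrix of rank 7; reducing to Smith normal form yields diagonal entries (1,1,1,1,1,1,1).

Boundary ∂_2: C_2 → C_1 sends each 2-simplex [p,q,r] to [q,r] − [p,r] + [p,q]. For instance
  ∂beh = eh − bh + be,
  ∂bcf = cf − bf + bc.
The resulting 24×16 matrix has rank 15, and its Smith normal form has invariant factors (1,1,1,1,1,1,1,1,1,1,1,1,1,1,1).

Computing H_k = (kernel of ∂_k) / (image of ∂_{k+1}):

  H_0: rank C_0 − rank ∂_1 = 8 − 7 = 1, and the invariant factors of ∂_1 are all 1, so H_0 ≅ Z.
  H_1: rank ker ∂_1 − rank ∂_2 = (24 − 7) − 15 = 2, and the invariant factors of ∂_2 are all 1, so H_1 ≅ Z^2.
  H_2: rank ker ∂_2 − rank ∂_3 = (16 − 15) − 0 = 1, and there is no ∂_3, so H_2 ≅ Z.

(K is a triangulation of the torus T^2.)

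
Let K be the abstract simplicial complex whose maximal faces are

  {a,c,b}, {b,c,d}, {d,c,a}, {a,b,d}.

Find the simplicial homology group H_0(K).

Fix the vertex order a < b < c < d and write every simplex with vertices in increasing order. Then dim K = 2 and the simplices of K are:

  0-simplices (4): a, b, c, d
  1-simplices (6): ab, ac, ad, bc, bd, cd
  2-simplices (4): abc, abd, acd, bcd

so the chain groups are C_0 ≅ Z^4, C_1 ≅ Z^6, C_2 ≅ Z^4.

Boundary ∂_1: C_1 → C_0 sends each edge [p,q] (with p < q) to q − p. For instance
  ∂ad = d − a.
This gives a 4×6 integer matrix of rank 3; reducing to Smith normal form yields diagonal entries (1,1,1).

Boundary ∂_2: C_2 → C_1 acts by ∂[p,q,r] = [q,r] − [p,r] + [p,q]. For instance
  ∂abd = bd − ad + ab,
  ∂acd = cd − ad + ac.
The resulting 6×4 matrix has rank 3, and its Smith normal form has invariant factors (1,1,1).

Reading off H_k = ker ∂_k / im ∂_{k+1}:

  H_0: rank C_0 − rank ∂_1 = 4 − 3 = 1, and the invariant factors of ∂_1 are all 1, so H_0 ≅ Z.

H_0 = Z.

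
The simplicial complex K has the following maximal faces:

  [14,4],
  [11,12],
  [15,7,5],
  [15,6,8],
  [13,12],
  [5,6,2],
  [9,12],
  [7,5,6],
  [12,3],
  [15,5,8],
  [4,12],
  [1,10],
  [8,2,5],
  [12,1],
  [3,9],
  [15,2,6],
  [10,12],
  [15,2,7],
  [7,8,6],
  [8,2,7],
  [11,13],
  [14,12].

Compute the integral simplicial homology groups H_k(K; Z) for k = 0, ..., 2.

H_0 = Z^2,  H_1 = Z^4 × Z/2,  H_2 = 0.

K has 15 vertices, 27 edges, 10 triangles.
rank ∂_0 = 0, rank ∂_1 = 13 ⇒ b_0 = 15 − 0 − 13 = 2; all invariant factors of ∂_1 are 1 so no torsion. So H_0 = Z^2.
rank ∂_1 = 13, rank ∂_2 = 10 ⇒ b_1 = 27 − 13 − 10 = 4; ∂_2 has invariant factor(s) [2] giving torsion. So H_1 = Z^4 × Z/2.
rank ∂_2 = 10, rank ∂_3 = 0 ⇒ b_2 = 10 − 10 − 0 = 0. So H_2 = 0.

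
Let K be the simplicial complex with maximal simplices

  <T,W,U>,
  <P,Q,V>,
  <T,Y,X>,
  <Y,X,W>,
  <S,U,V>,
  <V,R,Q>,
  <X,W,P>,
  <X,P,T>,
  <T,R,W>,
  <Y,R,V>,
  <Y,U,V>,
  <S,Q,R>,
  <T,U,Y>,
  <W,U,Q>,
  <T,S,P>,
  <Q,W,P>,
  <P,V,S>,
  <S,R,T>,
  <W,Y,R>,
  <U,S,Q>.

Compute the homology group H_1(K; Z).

H_1 ≅ Z ⊕ Z/2.

We work with the vertex ordering P < Q < R < S < T < U < V < W < X < Y. The simplices of K, each written with vertices in increasing order, are:

  0-simplices (10): P, Q, R, S, T, U, V, W, X, Y
  1-simplices (30): PQ, PS, PT, PV, PW, PX, QR, QS, QU, QV, QW, RS, RT, RV, RW, RY, ST, SU, SV, TU, TW, TX, TY, UV, UW, UY, VY, WX, WY, XY
  2-simplices (20): PQV, PQW, PST, PSV, PTX, PWX, QRS, QRV, QSU, QUW, RST, RTW, RVY, RWY, SUV, TUW, TUY, TXY, UVY, WXY

giving chain groups C_0 ≅ Z^10, C_1 ≅ Z^30, C_2 ≅ Z^20.

Boundary ∂_1: C_1 → C_0 maps an edge to its endpoints' difference, ∂[p,q] = q − p.
The 10×30 boundary matrix has rank 9 and Smith normal form diag(1,1,1,1,1,1,1,1,1).

Boundary ∂_2: C_2 → C_1 maps a triangle to the signed sum of its edges. For instance
  ∂QUW = UW − QW + QU,
  ∂RTW = TW − RW + RT.
The resulting 30×20 matrix has rank 20, and its Smith normal form has invariant factors (1,1,1,1,1,1,1,1,1,1,1,1,1,1,1,1,1,1,1,2).

From H_k ≅ ker(∂_k) / im(∂_{k+1}) we obtain:

  H_1: rank ker ∂_1 − rank ∂_2 = (30 − 9) − 20 = 1, and ∂_2 has invariant factor 2 > 1, so H_1 ≅ Z ⊕ Z/2.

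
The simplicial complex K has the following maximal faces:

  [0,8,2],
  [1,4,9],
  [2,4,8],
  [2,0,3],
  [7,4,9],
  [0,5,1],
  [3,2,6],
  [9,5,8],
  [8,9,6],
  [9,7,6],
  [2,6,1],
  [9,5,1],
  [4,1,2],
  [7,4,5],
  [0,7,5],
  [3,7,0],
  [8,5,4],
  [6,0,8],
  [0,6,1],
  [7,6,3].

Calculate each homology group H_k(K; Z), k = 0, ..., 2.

Order the vertices as 0 < 1 < 2 < 3 < 4 < 5 < 6 < 7 < 8 < 9. Listing each simplex with vertices in this order, K has dimension 2 with simplices:

  0-simplices (10): [0], [1], [2], [3], [4], [5], [6], [7], [8], [9]
  1-simplices (30): (30 of them)
  2-simplices (20): (20 of them)

so the chain groups are C_0 ≅ Z^10, C_1 ≅ Z^30, C_2 ≅ Z^20.

∂_1: C_1 → C_0 is given by ∂[p,q] = [q] − [p].
This gives a 10×30 integer matrix of rank 9; reducing to Smith normal form yields diagonal entries (1,1,1,1,1,1,1,1,1).

The boundary map ∂_2: C_2 → C_1 sends each 2-simplex [p,q,r] to [q,r] − [p,r] + [p,q]. For instance
  ∂[6,7,9] = [7,9] − [6,9] + [6,7],
  ∂[0,6,8] = [6,8] − [0,8] + [0,6].
The 30×20 boundary matrix has rank 20 and Smith normal form diag(1,1,1,1,1,1,1,1,1,1,1,1,1,1,1,1,1,1,1,2).

Now H_k = ker ∂_k / im ∂_{k+1}, so:

  H_0: rank C_0 − rank ∂_1 = 10 − 9 = 1, and the invariant factors of ∂_1 are all 1, so H_0 ≅ Z.
  H_1: rank ker ∂_1 − rank ∂_2 = (30 − 9) − 20 = 1, and ∂_2 has invariant factor 2 > 1, so H_1 ≅ Z ⊕ Z/2.
  H_2: rank ker ∂_2 − rank ∂_3 = (20 − 20) − 0 = 0, and there is no ∂_3, so H_2 ≅ 0.

H_0 ≅ Z,  H_1 ≅ Z ⊕ Z/2,  H_2 = 0.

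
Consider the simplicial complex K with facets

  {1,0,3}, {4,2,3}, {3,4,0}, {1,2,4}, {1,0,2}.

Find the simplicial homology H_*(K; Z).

H_0 ≅ Z,  H_1 ≅ Z,  H_2 = 0.

Fix the vertex order 0 < 1 < 2 < 3 < 4 and write every simplex with vertices in increasing order. Then dim K = 2 and the simplices of K are:

  0-simplices (5): [0], [1], [2], [3], [4]
  1-simplices (10): [0,1], [0,2], [0,3], [0,4], [1,2], [1,3], [1,4], [2,3], [2,4], [3,4]
  2-simplices (5): [0,1,2], [0,1,3], [0,3,4], [1,2,4], [2,3,4]

so the chain groups are C_0 ≅ Z^5, C_1 ≅ Z^10, C_2 ≅ Z^5.

Boundary ∂_1: C_1 → C_0 maps an edge to its endpoints' difference, ∂[p,q] = q − p.
This gives a 5×10 integer matrix of rank 4; reducing to Smith normal form yields diagonal entries (1,1,1,1).

The boundary map ∂_2: C_2 → C_1 maps a triangle to the signed sum of its edges. For instance
  ∂[0,3,4] = [3,4] − [0,4] + [0,3],
  ∂[0,1,3] = [1,3] − [0,3] + [0,1].
This gives a 10×5 integer matrix of rank 5; reducing to Smith normal form yields diagonal entries (1,1,1,1,1).

Reading off H_k = ker ∂_k / im ∂_{k+1}:

  H_0: rank C_0 − rank ∂_1 = 5 − 4 = 1, and the invariant factors of ∂_1 are all 1, so H_0 = Z.
  H_1: rank ker ∂_1 − rank ∂_2 = (10 − 4) − 5 = 1, and the invariant factors of ∂_2 are all 1, so H_1 = Z.
  H_2: rank ker ∂_2 − rank ∂_3 = (5 − 5) − 0 = 0, and there is no ∂_3, so H_2 = 0.

As a check, the Euler characteristic is 5 − 10 + 5 = 0, which agrees with 1 − 1 + 0 = 0.
(K is a triangulation of the Möbius band.)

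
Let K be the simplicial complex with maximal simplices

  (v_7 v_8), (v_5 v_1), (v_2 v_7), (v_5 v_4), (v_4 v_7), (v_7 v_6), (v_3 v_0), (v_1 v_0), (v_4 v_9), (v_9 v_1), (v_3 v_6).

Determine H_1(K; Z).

Order the vertices as v_0 < v_1 < v_2 < v_3 < v_4 < v_5 < v_6 < v_7 < v_8 < v_9. Listing each simplex with vertices in this order, K has dimension 1 with simplices:

  0-simplices (10): [v_0], [v_1], [v_2], [v_3], [v_4], [v_5], [v_6], [v_7], [v_8], [v_9]
  1-simplices (11): [v_0,v_1], [v_0,v_3], [v_1,v_5], [v_1,v_9], [v_2,v_7], [v_3,v_6], [v_4,v_5], [v_4,v_7], [v_4,v_9], [v_6,v_7], [v_7,v_8]

giving chain groups C_0 ≅ Z^10, C_1 ≅ Z^11.

∂_1: C_1 → C_0 maps an edge to its endpoints' difference, ∂[p,q] = q − p. For instance
  ∂[v_4,v_9] = [v_9] − [v_4].
This gives a 10×11 integer matrix of rank 9; reducing to Smith normal form yields diagonal entries (1,1,1,1,1,1,1,1,1).

Computing H_k = (kernel of ∂_k) / (image of ∂_{k+1}):

  H_1: rank ker ∂_1 − rank ∂_2 = (11 − 9) − 0 = 2, and there is no ∂_2, so H_1 = Z^2.

H_1 ≅ Z^2.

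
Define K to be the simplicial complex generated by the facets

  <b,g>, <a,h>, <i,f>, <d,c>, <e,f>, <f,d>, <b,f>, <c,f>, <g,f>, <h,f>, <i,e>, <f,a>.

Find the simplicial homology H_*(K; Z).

Fix the vertex order a < b < c < d < e < f < g < h < i and write every simplex with vertices in increasing order. Then dim K = 1 and the simplices of K are:

  0-simplices (9): a, b, c, d, e, f, g, h, i
  1-simplices (12): af, ah, bf, bg, cd, cf, df, ef, ei, fg, fh, fi

Hence C_0 ≅ Z^9, C_1 ≅ Z^12.

∂_1: C_1 → C_0 maps an edge to its endpoints' difference, ∂[p,q] = q − p. For instance
  ∂fi = i − f.
The 9×12 boundary matrix has rank 8 and Smith normal form diag(1,1,1,1,1,1,1,1).

Reading off H_k = ker ∂_k / im ∂_{k+1}:

  H_0: rank C_0 − rank ∂_1 = 9 − 8 = 1, and the invariant factors of ∂_1 are all 1, so H_0 ≅ Z.
  H_1: rank ker ∂_1 − rank ∂_2 = (12 − 8) − 0 = 4, and there is no ∂_2, so H_1 ≅ Z^4.

As a check, the Euler characteristic is 9 − 12 = -3, which agrees with 1 − 4 = -3.
(K is a triangulation of a wedge of 4 circles.)

H_0 = Z,  H_1 = Z^4.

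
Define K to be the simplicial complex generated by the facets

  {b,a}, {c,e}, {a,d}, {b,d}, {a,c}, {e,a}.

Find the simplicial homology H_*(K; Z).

K has 5 vertices, 6 edges.
rank ∂_0 = 0, rank ∂_1 = 4 ⇒ b_0 = 5 − 0 − 4 = 1; all invariant factors of ∂_1 are 1 so no torsion. So H_0 ≅ Z.
rank ∂_1 = 4, rank ∂_2 = 0 ⇒ b_1 = 6 − 4 − 0 = 2. So H_1 ≅ Z^2.

H_0 ≅ Z,  H_1 ≅ Z^2.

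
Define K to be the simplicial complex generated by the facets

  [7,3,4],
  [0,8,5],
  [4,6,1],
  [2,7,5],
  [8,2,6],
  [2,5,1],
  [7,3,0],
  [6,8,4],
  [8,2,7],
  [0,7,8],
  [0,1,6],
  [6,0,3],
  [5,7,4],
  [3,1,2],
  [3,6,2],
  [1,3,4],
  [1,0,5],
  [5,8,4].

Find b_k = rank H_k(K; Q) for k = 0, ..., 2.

b_0 = 1, b_1 = 1, b_2 = 0.

K has 9 vertices, 27 edges, 18 triangles.
rank ∂_0 = 0, rank ∂_1 = 8 ⇒ b_0 = 9 − 0 − 8 = 1; all invariant factors of ∂_1 are 1 so no torsion. So H_0 = Z.
rank ∂_1 = 8, rank ∂_2 = 18 ⇒ b_1 = 27 − 8 − 18 = 1; ∂_2 has invariant factor(s) [2] giving torsion. So H_1 = Z ⊕ Z/2.
rank ∂_2 = 18, rank ∂_3 = 0 ⇒ b_2 = 18 − 18 − 0 = 0. So H_2 = 0.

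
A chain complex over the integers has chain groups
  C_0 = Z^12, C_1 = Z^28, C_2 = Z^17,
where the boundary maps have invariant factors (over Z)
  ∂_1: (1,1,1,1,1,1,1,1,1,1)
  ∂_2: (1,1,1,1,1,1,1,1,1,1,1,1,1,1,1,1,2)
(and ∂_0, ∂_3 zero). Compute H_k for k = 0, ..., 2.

H_0: b_0 = 12 − 0 − 10 = 2; torsion from ∂_1 factors > 1: none. So H_0 ≅ Z^2.
H_1: b_1 = 28 − 10 − 17 = 1; torsion from ∂_2 factors > 1: [2]. So H_1 ≅ Z × Z/2.
H_2: b_2 = 17 − 17 − 0 = 0; torsion from ∂_3 factors > 1: none. So H_2 ≅ 0.

H_0 ≅ Z^2,  H_1 ≅ Z × Z/2,  H_2 = 0.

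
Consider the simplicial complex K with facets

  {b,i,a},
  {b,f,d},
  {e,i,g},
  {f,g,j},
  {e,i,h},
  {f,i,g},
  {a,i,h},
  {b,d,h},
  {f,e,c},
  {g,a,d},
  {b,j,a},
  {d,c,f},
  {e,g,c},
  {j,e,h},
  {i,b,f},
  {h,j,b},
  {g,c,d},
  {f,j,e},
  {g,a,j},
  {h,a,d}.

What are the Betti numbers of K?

b_0 = 1, b_1 = 1, b_2 = 0.

We work with the vertex ordering a < b < c < d < e < f < g < h < i < j. The simplices of K, each written with vertices in increasing order, are:

  0-simplices (10): a, b, c, d, e, f, g, h, i, j
  1-simplices (30): ab, ad, ag, ah, ai, aj, bd, bf, bh, bi, bj, cd, ce, cf, cg, df, dg, dh, ef, eg, eh, ei, ej, fg, fi, fj, gi, gj, hi, hj
  2-simplices (20): abi, abj, adg, adh, agj, ahi, bdf, bdh, bfi, bhj, cdf, cdg, cef, ceg, efj, egi, ehi, ehj, fgi, fgj

Hence C_0 ≅ Z^10, C_1 ≅ Z^30, C_2 ≅ Z^20.

Boundary ∂_1: C_1 → C_0 is given by ∂[p,q] = [q] − [p].
The resulting 10×30 matrix has rank 9, and its Smith normal form has invariant factors (1,1,1,1,1,1,1,1,1).

∂_2: C_2 → C_1 sends each 2-simplex [p,q,r] to [q,r] − [p,r] + [p,q]. For instance
  ∂adh = dh − ah + ad,
  ∂bdf = df − bf + bd.
This gives a 30×20 integer matrix of rank 20; reducing to Smith normal form yields diagonal entries (1,1,1,1,1,1,1,1,1,1,1,1,1,1,1,1,1,1,1,2).

Now H_k = ker ∂_k / im ∂_{k+1}, so:

  H_0: rank C_0 − rank ∂_1 = 10 − 9 = 1, and the invariant factors of ∂_1 are all 1, so H_0 ≅ Z.
  H_1: rank ker ∂_1 − rank ∂_2 = (30 − 9) − 20 = 1, and ∂_2 has invariant factor 2 > 1, so H_1 ≅ Z ⊕ Z_2.
  H_2: rank ker ∂_2 − rank ∂_3 = (20 − 20) − 0 = 0, and there is no ∂_3, so H_2 ≅ 0.

As a check, the Euler characteristic is 10 − 30 + 20 = 0, which agrees with 1 − 1 + 0 = 0.
(K is a triangulation of the Klein bottle.)

Hence the Betti numbers are b_0 = 1, b_1 = 1, b_2 = 0.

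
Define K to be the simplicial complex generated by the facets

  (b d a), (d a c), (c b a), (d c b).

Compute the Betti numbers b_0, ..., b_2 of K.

K has 4 vertices, 6 edges, 4 triangles.
rank ∂_0 = 0, rank ∂_1 = 3 ⇒ b_0 = 4 − 0 − 3 = 1; all invariant factors of ∂_1 are 1 so no torsion. So H_0 ≅ Z.
rank ∂_1 = 3, rank ∂_2 = 3 ⇒ b_1 = 6 − 3 − 3 = 0; all invariant factors of ∂_2 are 1 so no torsion. So H_1 ≅ 0.
rank ∂_2 = 3, rank ∂_3 = 0 ⇒ b_2 = 4 − 3 − 0 = 1. So H_2 ≅ Z.

b_0 = 1, b_1 = 0, b_2 = 1.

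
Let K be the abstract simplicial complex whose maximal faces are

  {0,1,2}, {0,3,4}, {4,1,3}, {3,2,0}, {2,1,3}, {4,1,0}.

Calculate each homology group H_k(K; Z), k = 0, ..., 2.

H_0 = Z,  H_1 = 0,  H_2 = Z.

K has 5 vertices, 9 edges, 6 triangles.
rank ∂_0 = 0, rank ∂_1 = 4 ⇒ b_0 = 5 − 0 − 4 = 1; all invariant factors of ∂_1 are 1 so no torsion. So H_0 ≅ Z.
rank ∂_1 = 4, rank ∂_2 = 5 ⇒ b_1 = 9 − 4 − 5 = 0; all invariant factors of ∂_2 are 1 so no torsion. So H_1 ≅ 0.
rank ∂_2 = 5, rank ∂_3 = 0 ⇒ b_2 = 6 − 5 − 0 = 1. So H_2 ≅ Z.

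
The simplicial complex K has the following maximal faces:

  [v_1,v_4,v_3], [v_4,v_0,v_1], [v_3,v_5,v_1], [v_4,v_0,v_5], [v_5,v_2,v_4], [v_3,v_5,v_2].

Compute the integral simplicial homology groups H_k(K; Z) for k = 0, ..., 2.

H_0 ≅ Z,  H_1 ≅ Z,  H_2 = 0.

K has 6 vertices, 12 edges, 6 triangles.
rank ∂_0 = 0, rank ∂_1 = 5 ⇒ b_0 = 6 − 0 − 5 = 1; all invariant factors of ∂_1 are 1 so no torsion. So H_0 = Z.
rank ∂_1 = 5, rank ∂_2 = 6 ⇒ b_1 = 12 − 5 − 6 = 1; all invariant factors of ∂_2 are 1 so no torsion. So H_1 = Z.
rank ∂_2 = 6, rank ∂_3 = 0 ⇒ b_2 = 6 − 6 − 0 = 0. So H_2 = 0.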